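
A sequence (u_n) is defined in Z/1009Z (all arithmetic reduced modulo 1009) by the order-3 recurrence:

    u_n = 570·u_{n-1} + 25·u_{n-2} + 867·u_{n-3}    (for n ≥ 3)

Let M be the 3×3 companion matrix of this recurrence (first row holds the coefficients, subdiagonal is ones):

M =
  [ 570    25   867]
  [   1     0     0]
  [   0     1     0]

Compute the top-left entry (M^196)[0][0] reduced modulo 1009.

(M^196)[0][0] is the top entry after applying M 196 times to the unit state (1, 0, 0). Equivalently it is h_{198} for the auxiliary sequence (h_n) obeying the same recurrence with h_2 = 1 and h_i = 0 for 0 ≤ i < 2:
h_3 = 570·1 + 25·0 + 867·0 = 570
h_4 = 570·570 + 25·1 + 867·0 = 27
h_5 = 570·27 + 25·570 + 867·1 = 237
h_6 = 570·237 + 25·27 + 867·570 = 339
h_7 = 570·339 + 25·237 + 867·27 = 584
h_8 = 570·584 + 25·339 + 867·237 = 965
Continuing the recurrence:
  h_9 = 913;  h_10 = 494;  h_11 = 890;  h_12 = 530;  h_13 = 943;  h_14 = 600
  h_15 = 732;  h_16 = 679;  h_17 = 277;  h_18 = 291;  h_19 = 702;  h_20 = 805
  h_21 = 199;  h_22 = 574;  h_23 = 910;  h_24 = 292;  h_25 = 728;  h_26 = 430
  h_27 = 865;  h_28 = 860;  h_29 = 751;  h_30 = 833;  h_31 = 153;  h_32 = 384
  h_33 = 492;  h_34 = 929;  h_35 = 964;  h_36 = 359;  h_37 = 957;  h_38 = 860
  h_39 = 16;  h_40 = 671;  h_41 = 428;  h_42 = 159;  h_43 = 1003;  h_44 = 319
  h_45 = 689;  h_46 = 984;  h_47 = 55;  h_48 = 490;  h_49 = 696;  h_50 = 587
  h_51 = 899;  h_52 = 457;  h_53 = 838;  h_54 = 205;  h_55 = 258;  h_56 = 901
  h_57 = 536;  h_58 = 817;  h_59 = 16;  h_60 = 856;  h_61 = 994;  h_62 = 488
  h_63 = 847;  h_64 = 692;  h_65 = 232;  h_66 = 5;  h_67 = 187;  h_68 = 114
  h_69 = 333;  h_70 = 630;  h_71 = 105;  h_72 = 62;  h_73 = 973;  h_74 = 426
  h_75 = 37;  h_76 = 528;  h_77 = 242;  h_78 = 590;  h_79 = 998;  h_80 = 350
  h_81 = 419;  h_82 = 928;  h_83 = 370;  h_84 = 45;  h_85 = 997;  h_86 = 267
  h_87 = 204;  h_88 = 552;  h_89 = 315;  h_90 = 924;  h_91 = 103;  h_92 = 756
  h_93 = 596;  h_94 = 934;  h_95 = 4;  h_96 = 529;  h_97 = 499;  h_98 = 441
  h_99 = 44;  h_100 = 562;  h_101 = 514;  h_102 = 100;  h_103 = 136;  h_104 = 978
  h_105 = 791;  h_106 = 949;  h_107 = 67;  h_108 = 43;  h_109 = 399;  h_110 = 38
  h_111 = 304;  h_112 = 528;  h_113 = 464;  h_114 = 424;  h_115 = 720;  h_116 = 953
  h_117 = 538;  h_118 = 211;  h_119 = 412;  h_120 = 261;  h_121 = 965;  h_122 = 634
  h_123 = 338;  h_124 = 850;  h_125 = 331;  h_126 = 484;  h_127 = 1006;  h_128 = 721
  h_129 = 116;  h_130 = 824;  h_131 = 904;  h_132 = 782;  h_133 = 200;  h_134 = 137
  h_135 = 298;  h_136 = 598;  h_137 = 931;  h_138 = 822;  h_139 = 272;  h_140 = 1
  h_141 = 627;  h_142 = 956;  h_143 = 458;  h_144 = 180;  h_145 = 496;  h_146 = 204
  h_147 = 202;  h_148 = 367;  h_149 = 625;  h_150 = 744;  h_151 = 135;  h_152 = 746
  h_153 = 67;  h_154 = 337;  h_155 = 50;  h_156 = 168;  h_157 = 724;  h_158 = 126
  h_159 = 479;  h_160 = 833;  h_161 = 717;  h_162 = 275;  h_163 = 894;  h_164 = 951
  h_165 = 690;  h_166 = 544;  h_167 = 578;  h_168 = 902;  h_169 = 319;  h_170 = 215
  h_171 = 423;  h_172 = 396;  h_173 = 938;  h_174 = 174;  h_175 = 813;  h_176 = 585
  h_177 = 133;  h_178 = 214;  h_179 = 866;  h_180 = 809;  h_181 = 360;  h_182 = 544
  h_183 = 384;  h_184 = 749;  h_185 = 78;  h_186 = 585;  h_187 = 1008;  h_188 = 961
  h_189 = 535;  h_190 = 183;  h_191 = 394;  h_192 = 826;  h_193 = 634;  h_194 = 175
  h_195 = 326;  h_196 = 276
h_197 = 570·276 + 25·326 + 867·175 = 369
h_198 = 570·369 + 25·276 + 867·326 = 417

417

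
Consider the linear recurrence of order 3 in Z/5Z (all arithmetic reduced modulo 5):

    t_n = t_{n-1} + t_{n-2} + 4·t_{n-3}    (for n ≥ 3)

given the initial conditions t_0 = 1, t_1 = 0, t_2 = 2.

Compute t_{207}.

3

t_3 = 1·2 + 1·0 + 4·1 = 1
t_4 = 1·1 + 1·2 + 4·0 = 3
t_5 = 1·3 + 1·1 + 4·2 = 2
t_6 = 1·2 + 1·3 + 4·1 = 4
t_7 = 1·4 + 1·2 + 4·3 = 3
t_8 = 1·3 + 1·4 + 4·2 = 0
t_9 = 1·0 + 1·3 + 4·4 = 4
t_10 = 1·4 + 1·0 + 4·3 = 1
t_11 = 1·1 + 1·4 + 4·0 = 0
t_12 = 1·0 + 1·1 + 4·4 = 2
(t_10, t_11, t_12) = (1, 0, 2) = (t_0, t_1, t_2), so the sequence has period 10.
207 ≡ 7 (mod 10), hence t_207 = t_7 = 3.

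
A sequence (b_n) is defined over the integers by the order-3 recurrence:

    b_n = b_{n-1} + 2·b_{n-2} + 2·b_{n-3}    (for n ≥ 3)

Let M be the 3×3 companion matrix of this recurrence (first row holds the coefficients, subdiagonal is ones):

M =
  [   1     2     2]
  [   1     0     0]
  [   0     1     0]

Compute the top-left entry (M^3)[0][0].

7

(M^3)[0][0] is the top entry after applying M 3 times to the unit state (1, 0, 0). Equivalently it is h_{5} for the auxiliary sequence (h_n) obeying the same recurrence with h_2 = 1 and h_i = 0 for 0 ≤ i < 2:
h_3 = 1·1 + 2·0 + 2·0 = 1
h_4 = 1·1 + 2·1 + 2·0 = 3
h_5 = 1·3 + 2·1 + 2·1 = 7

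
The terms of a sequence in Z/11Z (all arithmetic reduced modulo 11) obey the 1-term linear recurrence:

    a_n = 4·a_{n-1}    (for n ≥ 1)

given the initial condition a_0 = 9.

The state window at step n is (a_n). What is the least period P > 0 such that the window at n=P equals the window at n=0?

5

n=0: window = (9)
n=1: window = (3)
n=2: window = (1)
n=3: window = (4)
n=4: window = (5)
n=5: window = (9)
window at n=5 equals window at n=0 → period = 5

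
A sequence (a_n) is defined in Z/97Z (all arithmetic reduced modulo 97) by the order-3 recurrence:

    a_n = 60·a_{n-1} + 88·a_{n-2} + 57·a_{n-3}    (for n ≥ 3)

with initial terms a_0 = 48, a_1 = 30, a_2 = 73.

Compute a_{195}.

15

a_3 = 60·73 + 88·30 + 57·48 = 56
a_4 = 60·56 + 88·73 + 57·30 = 48
a_5 = 60·48 + 88·56 + 57·73 = 38
a_6 = 60·38 + 88·48 + 57·56 = 93
a_7 = 60·93 + 88·38 + 57·48 = 20
a_8 = 60·20 + 88·93 + 57·38 = 7
Continuing the recurrence:
  a_9 = 12;  a_10 = 51;  a_11 = 53;  a_12 = 10;  a_13 = 23;  a_14 = 43
  a_15 = 33;  a_16 = 91;  a_17 = 48;  a_18 = 62;  a_19 = 36;  a_20 = 70
  a_21 = 38;  a_22 = 16;  a_23 = 49;  a_24 = 15;  a_25 = 13;  a_26 = 43
  a_27 = 20;  a_28 = 2;  a_29 = 63;  a_30 = 52;  a_31 = 48;  a_32 = 86
  a_33 = 29;  a_34 = 16;  a_35 = 72;  a_36 = 9;  a_37 = 28;  a_38 = 77
  a_39 = 31;  a_40 = 47;  a_41 = 43;  a_42 = 44;  a_43 = 82;  a_44 = 88
  a_45 = 66;  a_46 = 82;  a_47 = 30;  a_48 = 71;  a_49 = 31;  a_50 = 21
  a_51 = 81;  a_52 = 36;  a_53 = 9;  a_54 = 80;  a_55 = 78;  a_56 = 11
  a_57 = 56;  a_58 = 44;  a_59 = 47;  a_60 = 87;  a_61 = 30;  a_62 = 10
  a_63 = 51;  a_64 = 24;  a_65 = 96;  a_66 = 12;  a_67 = 60;  a_68 = 40
  a_69 = 22;  a_70 = 15;  a_71 = 72;  a_72 = 7;  a_73 = 45;  a_74 = 48
  a_75 = 61;  a_76 = 70;  a_77 = 82;  a_78 = 7;  a_79 = 83;  a_80 = 85
  a_81 = 96;  a_82 = 26;  a_83 = 12;  a_84 = 41;  a_85 = 51;  a_86 = 77
  a_87 = 96;  a_88 = 20;  a_89 = 69;  a_90 = 23;  a_91 = 56;  a_92 = 5
  a_93 = 40;  a_94 = 18;  a_95 = 35;  a_96 = 47;  a_97 = 39;  a_98 = 32
  a_99 = 77;  a_100 = 56;  a_101 = 29;  a_102 = 96;  a_103 = 58;  a_104 = 1
  a_105 = 63;  a_106 = 93;  a_107 = 26;  a_108 = 46;  a_109 = 67;  a_110 = 44
  a_111 = 3;  a_112 = 14;  a_113 = 23;  a_114 = 67;  a_115 = 52;  a_116 = 45
  a_117 = 37;  a_118 = 26;  a_119 = 9;  a_120 = 87;  a_121 = 25;  a_122 = 66
  a_123 = 61;  a_124 = 29;  a_125 = 6;  a_126 = 84;  a_127 = 43;  a_128 = 32
  a_129 = 16;  a_130 = 19;  a_131 = 7;  a_132 = 94;  a_133 = 64;  a_134 = 95
  a_135 = 6;  a_136 = 49;  a_137 = 56;  a_138 = 60;  a_139 = 69;  a_140 = 2
  a_141 = 9;  a_142 = 90;  a_143 = 1;  a_144 = 54;  a_145 = 19;  a_146 = 32
  a_147 = 74;  a_148 = 94;  a_149 = 8;  a_150 = 69;  a_151 = 17;  a_152 = 79
  a_153 = 81;  a_154 = 74;  a_155 = 66;  a_156 = 54;  a_157 = 74;  a_158 = 53
  a_159 = 63;  a_160 = 52;  a_161 = 45;  a_162 = 3;  a_163 = 23;  a_164 = 38
  a_165 = 13;  a_166 = 3;  a_167 = 95;  a_168 = 12;  a_169 = 36;  a_170 = 95
  a_171 = 46;  a_172 = 77;  a_173 = 18;  a_174 = 2;  a_175 = 79;  a_176 = 25
  a_177 = 30;  a_178 = 64;  a_179 = 48;  a_180 = 37;  a_181 = 4;  a_182 = 24
  a_183 = 21;  a_184 = 11;  a_185 = 93;  a_186 = 82;  a_187 = 54;  a_188 = 43
  a_189 = 75;  a_190 = 13;  a_191 = 34;  a_192 = 87;  a_193 = 29
a_194 = 60·29 + 88·87 + 57·34 = 82
a_195 = 60·82 + 88·29 + 57·87 = 15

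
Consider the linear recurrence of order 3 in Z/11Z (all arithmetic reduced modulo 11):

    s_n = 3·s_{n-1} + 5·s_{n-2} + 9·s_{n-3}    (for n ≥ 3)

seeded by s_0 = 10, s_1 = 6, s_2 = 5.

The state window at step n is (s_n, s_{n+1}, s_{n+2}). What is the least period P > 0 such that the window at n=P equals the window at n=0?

665

n=0: window = (10, 6, 5)
n=1: window = (6, 5, 3)
n=2: window = (5, 3, 0)
n=3: window = (3, 0, 5)
n=4: window = (0, 5, 9)
n=5: window = (5, 9, 8)
n=6: window = (9, 8, 4)
n=7: window = (8, 4, 1)
n=8: window = (4, 1, 7)
n=9: window = (1, 7, 7)
n=10: window = (7, 7, 10)
n=11: window = (7, 10, 7)
n=12: window = (10, 7, 2)
n=13: window = (7, 2, 10)
n=14: window = (2, 10, 4)
n=15: window = (10, 4, 3)
n=16: window = (4, 3, 9)
n=17: window = (3, 9, 1)
n=18: window = (9, 1, 9)
n=19: window = (1, 9, 3)
n=20: window = (9, 3, 8)
n=21: window = (3, 8, 10)
n=22: window = (8, 10, 9)
n=23: window = (10, 9, 6)
n=24: window = (9, 6, 10)
n=25: window = (6, 10, 9)
n=26: window = (10, 9, 10)
n=27: window = (9, 10, 0)
n=28: window = (10, 0, 10)
n=29: window = (0, 10, 10)
n=30: window = (10, 10, 3)
n=31: window = (10, 3, 6)
n=32: window = (3, 6, 2)
n=33: window = (6, 2, 8)
n=34: window = (2, 8, 0)
n=35: window = (8, 0, 3)
n=36: window = (0, 3, 4)
n=37: window = (3, 4, 5)
n=38: window = (4, 5, 7)
n=39: window = (5, 7, 5)
n=40: window = (7, 5, 7)
…
n=663: window = (0, 4, 10)
n=664: window = (4, 10, 6)
n=665: window = (10, 6, 5)
window at n=665 equals window at n=0 → period = 665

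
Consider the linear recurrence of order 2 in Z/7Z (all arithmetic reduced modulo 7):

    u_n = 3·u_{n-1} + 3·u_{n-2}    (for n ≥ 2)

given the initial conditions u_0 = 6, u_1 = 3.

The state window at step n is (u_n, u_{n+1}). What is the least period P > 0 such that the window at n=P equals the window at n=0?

n=0: window = (6, 3)
n=1: window = (3, 6)
n=2: window = (6, 6)
n=3: window = (6, 1)
n=4: window = (1, 0)
n=5: window = (0, 3)
n=6: window = (3, 2)
n=7: window = (2, 1)
n=8: window = (1, 2)
n=9: window = (2, 2)
n=10: window = (2, 5)
n=11: window = (5, 0)
n=12: window = (0, 1)
n=13: window = (1, 3)
n=14: window = (3, 5)
n=15: window = (5, 3)
n=16: window = (3, 3)
n=17: window = (3, 4)
n=18: window = (4, 0)
n=19: window = (0, 5)
n=20: window = (5, 1)
n=21: window = (1, 4)
n=22: window = (4, 1)
n=23: window = (1, 1)
n=24: window = (1, 6)
n=25: window = (6, 0)
n=26: window = (0, 4)
n=27: window = (4, 5)
n=28: window = (5, 6)
n=29: window = (6, 5)
n=30: window = (5, 5)
n=31: window = (5, 2)
n=32: window = (2, 0)
n=33: window = (0, 6)
n=34: window = (6, 4)
n=35: window = (4, 2)
n=36: window = (2, 4)
n=37: window = (4, 4)
n=38: window = (4, 3)
n=39: window = (3, 0)
n=40: window = (0, 2)
n=41: window = (2, 6)
n=42: window = (6, 3)
window at n=42 equals window at n=0 → period = 42

42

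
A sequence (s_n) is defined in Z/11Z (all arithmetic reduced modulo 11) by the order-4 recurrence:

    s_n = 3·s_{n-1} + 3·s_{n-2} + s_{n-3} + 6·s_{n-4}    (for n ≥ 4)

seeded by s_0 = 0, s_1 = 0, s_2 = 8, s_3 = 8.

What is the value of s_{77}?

10

s_4 = 3·8 + 3·8 + 1·0 + 6·0 = 4
s_5 = 3·4 + 3·8 + 1·8 + 6·0 = 0
s_6 = 3·0 + 3·4 + 1·8 + 6·8 = 2
s_7 = 3·2 + 3·0 + 1·4 + 6·8 = 3
s_8 = 3·3 + 3·2 + 1·0 + 6·4 = 6
s_9 = 3·6 + 3·3 + 1·2 + 6·0 = 7
s_10 = 3·7 + 3·6 + 1·3 + 6·2 = 10
s_11 = 3·10 + 3·7 + 1·6 + 6·3 = 9
s_12 = 3·9 + 3·10 + 1·7 + 6·6 = 1
s_13 = 3·1 + 3·9 + 1·10 + 6·7 = 5
s_14 = 3·5 + 3·1 + 1·9 + 6·10 = 10
s_15 = 3·10 + 3·5 + 1·1 + 6·9 = 1
s_16 = 3·1 + 3·10 + 1·5 + 6·1 = 0
s_17 = 3·0 + 3·1 + 1·10 + 6·5 = 10
s_18 = 3·10 + 3·0 + 1·1 + 6·10 = 3
s_19 = 3·3 + 3·10 + 1·0 + 6·1 = 1
s_20 = 3·1 + 3·3 + 1·10 + 6·0 = 0
s_21 = 3·0 + 3·1 + 1·3 + 6·10 = 0
s_22 = 3·0 + 3·0 + 1·1 + 6·3 = 8
s_23 = 3·8 + 3·0 + 1·0 + 6·1 = 8
(s_20, s_21, s_22, s_23) = (0, 0, 8, 8) = (s_0, s_1, s_2, s_3), so the sequence has period 20.
77 ≡ 17 (mod 20), hence s_77 = s_17 = 10.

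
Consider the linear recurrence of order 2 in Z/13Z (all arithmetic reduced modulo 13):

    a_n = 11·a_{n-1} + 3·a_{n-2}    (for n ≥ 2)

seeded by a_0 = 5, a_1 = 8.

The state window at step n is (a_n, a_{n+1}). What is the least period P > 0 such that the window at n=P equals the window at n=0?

6

n=0: window = (5, 8)
n=1: window = (8, 12)
n=2: window = (12, 0)
n=3: window = (0, 10)
n=4: window = (10, 6)
n=5: window = (6, 5)
n=6: window = (5, 8)
window at n=6 equals window at n=0 → period = 6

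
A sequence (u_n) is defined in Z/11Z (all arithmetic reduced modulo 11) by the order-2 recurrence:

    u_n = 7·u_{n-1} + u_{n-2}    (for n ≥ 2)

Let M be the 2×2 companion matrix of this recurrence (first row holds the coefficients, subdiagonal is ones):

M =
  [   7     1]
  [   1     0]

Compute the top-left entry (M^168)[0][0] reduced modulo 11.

(M^168)[0][0] is the top entry after applying M 168 times to the unit state (1, 0). Equivalently it is h_{169} for the auxiliary sequence (h_n) obeying the same recurrence with h_1 = 1 and h_i = 0 for 0 ≤ i < 1:
h_2 = 7·1 + 1·0 = 7
h_3 = 7·7 + 1·1 = 6
h_4 = 7·6 + 1·7 = 5
h_5 = 7·5 + 1·6 = 8
h_6 = 7·8 + 1·5 = 6
h_7 = 7·6 + 1·8 = 6
h_8 = 7·6 + 1·6 = 4
h_9 = 7·4 + 1·6 = 1
h_10 = 7·1 + 1·4 = 0
h_11 = 7·0 + 1·1 = 1
(h_10, h_11) = (0, 1) = (h_0, h_1), so the sequence has period 10.
169 ≡ 9 (mod 10), hence h_169 = h_9 = 1.

1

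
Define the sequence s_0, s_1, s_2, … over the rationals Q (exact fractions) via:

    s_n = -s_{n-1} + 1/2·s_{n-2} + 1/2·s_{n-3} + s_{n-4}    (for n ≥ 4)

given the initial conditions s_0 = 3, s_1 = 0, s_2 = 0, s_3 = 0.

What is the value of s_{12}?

s_4 = -1·0 + 1/2·0 + 1/2·0 + 1·3 = 3
s_5 = -1·3 + 1/2·0 + 1/2·0 + 1·0 = -3
s_6 = -1·-3 + 1/2·3 + 1/2·0 + 1·0 = 9/2
s_7 = -1·9/2 + 1/2·-3 + 1/2·3 + 1·0 = -9/2
s_8 = -1·-9/2 + 1/2·9/2 + 1/2·-3 + 1·3 = 33/4
s_9 = -1·33/4 + 1/2·-9/2 + 1/2·9/2 + 1·-3 = -45/4
s_10 = -1·-45/4 + 1/2·33/4 + 1/2·-9/2 + 1·9/2 = 141/8
s_11 = -1·141/8 + 1/2·-45/4 + 1/2·33/4 + 1·-9/2 = -189/8
s_12 = -1·-189/8 + 1/2·141/8 + 1/2·-45/4 + 1·33/4 = 561/16

561/16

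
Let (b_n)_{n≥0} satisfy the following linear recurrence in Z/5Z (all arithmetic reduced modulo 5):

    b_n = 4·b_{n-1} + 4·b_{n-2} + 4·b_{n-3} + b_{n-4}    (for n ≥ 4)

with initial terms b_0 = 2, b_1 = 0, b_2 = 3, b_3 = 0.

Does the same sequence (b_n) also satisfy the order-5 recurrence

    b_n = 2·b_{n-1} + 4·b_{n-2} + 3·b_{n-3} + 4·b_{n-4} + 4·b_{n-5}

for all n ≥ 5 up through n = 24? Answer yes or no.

Terms b_0..b_24: 2, 0, 3, 0, 4, 3, 1, 2, 3, 2, 4, 3, 4, 1, 1, 2, 0, 3, 1, 3, 3, 1, 4, 0, 3
n=5: candidate gives 0, actual b_5 = 3 ✗

no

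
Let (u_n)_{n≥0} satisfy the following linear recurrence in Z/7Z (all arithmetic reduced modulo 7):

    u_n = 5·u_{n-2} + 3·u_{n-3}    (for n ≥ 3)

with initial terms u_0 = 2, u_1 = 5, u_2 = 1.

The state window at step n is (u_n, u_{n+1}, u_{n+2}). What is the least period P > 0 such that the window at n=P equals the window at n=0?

n=0: window = (2, 5, 1)
n=1: window = (5, 1, 3)
n=2: window = (1, 3, 6)
n=3: window = (3, 6, 4)
n=4: window = (6, 4, 4)
n=5: window = (4, 4, 3)
n=6: window = (4, 3, 4)
n=7: window = (3, 4, 6)
n=8: window = (4, 6, 1)
n=9: window = (6, 1, 0)
n=10: window = (1, 0, 2)
n=11: window = (0, 2, 3)
n=12: window = (2, 3, 3)
n=13: window = (3, 3, 0)
n=14: window = (3, 0, 3)
n=15: window = (0, 3, 2)
n=16: window = (3, 2, 1)
n=17: window = (2, 1, 5)
n=18: window = (1, 5, 4)
n=19: window = (5, 4, 0)
n=20: window = (4, 0, 0)
n=21: window = (0, 0, 5)
n=22: window = (0, 5, 0)
n=23: window = (5, 0, 4)
n=24: window = (0, 4, 1)
n=25: window = (4, 1, 6)
n=26: window = (1, 6, 3)
n=27: window = (6, 3, 5)
n=28: window = (3, 5, 5)
n=29: window = (5, 5, 6)
n=30: window = (5, 6, 5)
n=31: window = (6, 5, 3)
n=32: window = (5, 3, 1)
n=33: window = (3, 1, 2)
n=34: window = (1, 2, 0)
n=35: window = (2, 0, 6)
n=36: window = (0, 6, 6)
n=37: window = (6, 6, 2)
n=38: window = (6, 2, 6)
n=39: window = (2, 6, 0)
n=40: window = (6, 0, 1)
…
n=46: window = (2, 4, 2)
n=47: window = (4, 2, 5)
n=48: window = (2, 5, 1)
window at n=48 equals window at n=0 → period = 48

48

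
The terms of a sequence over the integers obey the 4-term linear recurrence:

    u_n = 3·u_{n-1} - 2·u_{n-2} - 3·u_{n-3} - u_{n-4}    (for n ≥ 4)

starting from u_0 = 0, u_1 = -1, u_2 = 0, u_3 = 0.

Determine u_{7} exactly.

43

u_4 = 3·0 + -2·0 + -3·-1 + -1·0 = 3
u_5 = 3·3 + -2·0 + -3·0 + -1·-1 = 10
u_6 = 3·10 + -2·3 + -3·0 + -1·0 = 24
u_7 = 3·24 + -2·10 + -3·3 + -1·0 = 43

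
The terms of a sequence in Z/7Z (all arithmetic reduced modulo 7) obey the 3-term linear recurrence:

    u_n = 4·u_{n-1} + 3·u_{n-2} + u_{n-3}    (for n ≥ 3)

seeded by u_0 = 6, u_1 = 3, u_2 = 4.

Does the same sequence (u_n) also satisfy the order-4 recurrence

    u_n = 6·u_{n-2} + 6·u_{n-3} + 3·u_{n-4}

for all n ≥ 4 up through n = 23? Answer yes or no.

no

Terms u_0..u_23: 6, 3, 4, 3, 6, 2, 1, 2, 6, 3, 4, 3, 6, 2, 1, 2, 6, 3, 4, 3, 6, 2, 1, 2
n=4: candidate gives 4, actual u_4 = 6 ✗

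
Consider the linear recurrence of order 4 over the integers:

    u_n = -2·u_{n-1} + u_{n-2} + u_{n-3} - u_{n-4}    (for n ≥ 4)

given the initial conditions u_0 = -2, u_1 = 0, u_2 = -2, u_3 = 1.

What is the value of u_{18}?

-39866

u_4 = -2·1 + 1·-2 + 1·0 + -1·-2 = -2
u_5 = -2·-2 + 1·1 + 1·-2 + -1·0 = 3
u_6 = -2·3 + 1·-2 + 1·1 + -1·-2 = -5
u_7 = -2·-5 + 1·3 + 1·-2 + -1·1 = 10
u_8 = -2·10 + 1·-5 + 1·3 + -1·-2 = -20
u_9 = -2·-20 + 1·10 + 1·-5 + -1·3 = 42
u_10 = -2·42 + 1·-20 + 1·10 + -1·-5 = -89
u_11 = -2·-89 + 1·42 + 1·-20 + -1·10 = 190
u_12 = -2·190 + 1·-89 + 1·42 + -1·-20 = -407
u_13 = -2·-407 + 1·190 + 1·-89 + -1·42 = 873
u_14 = -2·873 + 1·-407 + 1·190 + -1·-89 = -1874
u_15 = -2·-1874 + 1·873 + 1·-407 + -1·190 = 4024
u_16 = -2·4024 + 1·-1874 + 1·873 + -1·-407 = -8642
u_17 = -2·-8642 + 1·4024 + 1·-1874 + -1·873 = 18561
u_18 = -2·18561 + 1·-8642 + 1·4024 + -1·-1874 = -39866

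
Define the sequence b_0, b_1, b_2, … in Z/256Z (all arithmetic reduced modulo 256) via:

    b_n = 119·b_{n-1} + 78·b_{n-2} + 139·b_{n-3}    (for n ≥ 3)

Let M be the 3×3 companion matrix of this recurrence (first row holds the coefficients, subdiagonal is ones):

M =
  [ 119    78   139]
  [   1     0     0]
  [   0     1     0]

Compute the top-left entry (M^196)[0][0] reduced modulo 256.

145

(M^196)[0][0] is the top entry after applying M 196 times to the unit state (1, 0, 0). Equivalently it is h_{198} for the auxiliary sequence (h_n) obeying the same recurrence with h_2 = 1 and h_i = 0 for 0 ≤ i < 2:
h_3 = 119·1 + 78·0 + 139·0 = 119
h_4 = 119·119 + 78·1 + 139·0 = 159
h_5 = 119·159 + 78·119 + 139·1 = 182
h_6 = 119·182 + 78·159 + 139·119 = 169
h_7 = 119·169 + 78·182 + 139·159 = 88
h_8 = 119·88 + 78·169 + 139·182 = 56
Continuing the recurrence:
  h_9 = 155;  h_10 = 229;  h_11 = 21;  h_12 = 178;  h_13 = 123;  h_14 = 208
  h_15 = 208;  h_16 = 217;  h_17 = 47;  h_18 = 231;  h_19 = 134;  h_20 = 49
  h_21 = 8;  h_22 = 104;  h_23 = 99;  h_24 = 13;  h_25 = 173;  h_26 = 34
  h_27 = 147;  h_28 = 160;  h_29 = 160;  h_30 = 241;  h_31 = 167;  h_32 = 239
  h_33 = 214;  h_34 = 249;  h_35 = 184;  h_36 = 152;  h_37 = 235;  h_38 = 117
  h_39 = 133;  h_40 = 18;  h_41 = 107;  h_42 = 112;  h_43 = 112;  h_44 = 73
  h_45 = 223;  h_46 = 183;  h_47 = 166;  h_48 = 1;  h_49 = 104;  h_50 = 200
  h_51 = 51;  h_52 = 29;  h_53 = 157;  h_54 = 130;  h_55 = 3;  h_56 = 64
  h_57 = 64;  h_58 = 225;  h_59 = 215;  h_60 = 63;  h_61 = 246;  h_62 = 73
  h_63 = 24;  h_64 = 248;  h_65 = 59;  h_66 = 5;  h_67 = 245;  h_68 = 114
  h_69 = 91;  h_70 = 16;  h_71 = 16;  h_72 = 185;  h_73 = 143;  h_74 = 135
  h_75 = 198;  h_76 = 209;  h_77 = 200;  h_78 = 40;  h_79 = 3;  h_80 = 45
  h_81 = 141;  h_82 = 226;  h_83 = 115;  h_84 = 224;  h_85 = 224;  h_86 = 209
  h_87 = 7;  h_88 = 143;  h_89 = 22;  h_90 = 153;  h_91 = 120;  h_92 = 88
  h_93 = 139;  h_94 = 149;  h_95 = 101;  h_96 = 210;  h_97 = 75;  h_98 = 176
  h_99 = 176;  h_100 = 41;  h_101 = 63;  h_102 = 87;  h_103 = 230;  h_104 = 161
  h_105 = 40;  h_106 = 136;  h_107 = 211;  h_108 = 61;  h_109 = 125;  h_110 = 66
  h_111 = 227;  h_112 = 128;  h_113 = 128;  h_114 = 193;  h_115 = 55;  h_116 = 223
  h_117 = 54;  h_118 = 233;  h_119 = 216;  h_120 = 184;  h_121 = 219;  h_122 = 37
  h_123 = 213;  h_124 = 50;  h_125 = 59;  h_126 = 80;  h_127 = 80;  h_128 = 153
  h_129 = 239;  h_130 = 39;  h_131 = 6;  h_132 = 113;  h_133 = 136;  h_134 = 232
  h_135 = 163;  h_136 = 77;  h_137 = 109;  h_138 = 162;  h_139 = 83;  h_140 = 32
  h_141 = 32;  h_142 = 177;  h_143 = 103;  h_144 = 47;  h_145 = 86;  h_146 = 57
  h_147 = 56;  h_148 = 24;  h_149 = 43;  h_150 = 181;  h_151 = 69;  h_152 = 146
  h_153 = 43;  h_154 = 240;  h_155 = 240;  h_156 = 9;  h_157 = 159;  h_158 = 247
  h_159 = 38;  h_160 = 65;  h_161 = 232;  h_162 = 72;  h_163 = 115;  h_164 = 93
  h_165 = 93;  h_166 = 2;  h_167 = 195;  h_168 = 192;  h_169 = 192;  h_170 = 161
  h_171 = 151;  h_172 = 127;  h_173 = 118;  h_174 = 137;  h_175 = 152;  h_176 = 120
  h_177 = 123;  h_178 = 69;  h_179 = 181;  h_180 = 242;  h_181 = 27;  h_182 = 144
  h_183 = 144;  h_184 = 121;  h_185 = 79;  h_186 = 199;  h_187 = 70;  h_188 = 17
  h_189 = 72;  h_190 = 168;  h_191 = 67;  h_192 = 109;  h_193 = 77;  h_194 = 98
  h_195 = 51;  h_196 = 96
h_197 = 119·96 + 78·51 + 139·98 = 96
h_198 = 119·96 + 78·96 + 139·51 = 145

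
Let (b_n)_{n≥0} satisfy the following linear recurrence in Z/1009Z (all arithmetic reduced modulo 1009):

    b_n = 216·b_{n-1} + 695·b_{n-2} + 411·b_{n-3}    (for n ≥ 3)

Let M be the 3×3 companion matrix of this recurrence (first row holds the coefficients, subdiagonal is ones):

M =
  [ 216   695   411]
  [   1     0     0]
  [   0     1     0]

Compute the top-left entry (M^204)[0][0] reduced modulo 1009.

4

(M^204)[0][0] is the top entry after applying M 204 times to the unit state (1, 0, 0). Equivalently it is h_{206} for the auxiliary sequence (h_n) obeying the same recurrence with h_2 = 1 and h_i = 0 for 0 ≤ i < 2:
h_3 = 216·1 + 695·0 + 411·0 = 216
h_4 = 216·216 + 695·1 + 411·0 = 937
h_5 = 216·937 + 695·216 + 411·1 = 782
h_6 = 216·782 + 695·937 + 411·216 = 803
h_7 = 216·803 + 695·782 + 411·937 = 217
h_8 = 216·217 + 695·803 + 411·782 = 97
Continuing the recurrence:
  h_9 = 327;  h_10 = 209;  h_11 = 495;  h_12 = 125;  h_13 = 856;  h_14 = 986
  h_15 = 612;  h_16 = 856;  h_17 = 428;  h_18 = 530;  h_19 = 952;  h_20 = 203
  h_21 = 83;  h_22 = 380;  h_23 = 209;  h_24 = 297;  h_25 = 329;  h_26 = 138
  h_27 = 137;  h_28 = 399;  h_29 = 1002;  h_30 = 139;  h_31 = 465;  h_32 = 440
  h_33 = 105;  h_34 = 969;  h_35 = 997;  h_36 = 655;  h_37 = 665;  h_38 = 641
  h_39 = 78;  h_40 = 97;  h_41 = 598;  h_42 = 607;  h_43 = 360;  h_44 = 761
  h_45 = 131;  h_46 = 869;  h_47 = 246;  h_48 = 596;  h_49 = 6;  h_50 = 14
  h_51 = 909;  h_52 = 686;  h_53 = 683;  h_54 = 1005;  h_55 = 26;  h_56 = 20
  h_57 = 566;  h_58 = 537;  h_59 = 974;  h_60 = 953;  h_61 = 648;  h_62 = 898
  h_63 = 777;  h_64 = 838;  h_65 = 381;  h_66 = 278;  h_67 = 294;  h_68 = 624
  h_69 = 331;  h_70 = 430;  h_71 = 223;  h_72 = 757;  h_73 = 817;  h_74 = 157
  h_75 = 718;  h_76 = 644;  h_77 = 377;  h_78 = 766;  h_79 = 990;  h_80 = 120
  h_81 = 625;  h_82 = 719;  h_83 = 302;  h_84 = 486;  h_85 = 939;  h_86 = 794
  h_87 = 729;  h_88 = 458;  h_89 = 610;  h_90 = 2;  h_91 = 157;  h_92 = 465
  h_93 = 505;  h_94 = 354;  h_95 = 37;  h_96 = 464;  h_97 = 12;  h_98 = 246
  h_99 = 939;  h_100 = 351;  h_101 = 129;  h_102 = 879;  h_103 = 0;  h_104 = 2
  h_105 = 479;  h_106 = 927;  h_107 = 198;  h_108 = 18;  h_109 = 842;  h_110 = 303
  h_111 = 168;  h_112 = 652;  h_113 = 723;  h_114 = 308;  h_115 = 524;  h_116 = 835
  h_117 = 143;  h_118 = 206;  h_119 = 728;  h_120 = 996;  h_121 = 580;  h_122 = 754
  h_123 = 626;  h_124 = 625;  h_125 = 116;  h_126 = 327;  h_127 = 491;  h_128 = 604
  h_129 = 706;  h_130 = 174;  h_131 = 577;  h_132 = 958;  h_133 = 400;  h_134 = 537
  h_135 = 710;  h_136 = 819;  h_137 = 114;  h_138 = 746;  h_139 = 836;  h_140 = 249
  h_141 = 13;  h_142 = 833;  h_143 = 710;  h_144 = 59;  h_145 = 997;  h_146 = 280
  h_147 = 714;  h_148 = 832;  h_149 = 975;  h_150 = 646;  h_151 = 781;  h_152 = 310
  h_153 = 458;  h_154 = 708;  h_155 = 311;  h_156 = 814;  h_157 = 873;  h_158 = 253
  h_159 = 54;  h_160 = 433;  h_161 = 953;  h_162 = 261;  h_163 = 682;  h_164 = 973
  h_165 = 373;  h_166 = 862;  h_167 = 797;  h_168 = 301;  h_169 = 537;  h_170 = 940
  h_171 = 729;  h_172 = 273;  h_173 = 476;  h_174 = 896;  h_175 = 889;  h_176 = 371
  h_177 = 743;  h_178 = 728;  h_179 = 752;  h_180 = 80;  h_181 = 649;  h_182 = 356
  h_183 = 836;  h_184 = 543;  h_185 = 91;  h_186 = 31;  h_187 = 504;  h_188 = 316
  h_189 = 434;  h_190 = 873;  h_191 = 548;  h_192 = 422;  h_193 = 408;  h_194 = 237
  h_195 = 667;  h_196 = 227;  h_197 = 568;  h_198 = 649;  h_199 = 643;  h_200 = 47
  h_201 = 323;  h_202 = 439;  h_203 = 611;  h_204 = 758
h_205 = 216·758 + 695·611 + 411·439 = 953
h_206 = 216·953 + 695·758 + 411·611 = 4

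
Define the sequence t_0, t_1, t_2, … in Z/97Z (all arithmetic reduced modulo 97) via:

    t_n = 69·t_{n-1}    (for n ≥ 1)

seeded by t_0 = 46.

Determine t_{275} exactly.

t_1 = 69·46 = 70
t_2 = 69·70 = 77
t_3 = 69·77 = 75
t_4 = 69·75 = 34
t_5 = 69·34 = 18
t_6 = 69·18 = 78
t_7 = 69·78 = 47
t_8 = 69·47 = 42
t_9 = 69·42 = 85
t_10 = 69·85 = 45
t_11 = 69·45 = 1
t_12 = 69·1 = 69
t_13 = 69·69 = 8
t_14 = 69·8 = 67
t_15 = 69·67 = 64
t_16 = 69·64 = 51
t_17 = 69·51 = 27
t_18 = 69·27 = 20
t_19 = 69·20 = 22
t_20 = 69·22 = 63
t_21 = 69·63 = 79
t_22 = 69·79 = 19
t_23 = 69·19 = 50
t_24 = 69·50 = 55
t_25 = 69·55 = 12
t_26 = 69·12 = 52
t_27 = 69·52 = 96
t_28 = 69·96 = 28
t_29 = 69·28 = 89
t_30 = 69·89 = 30
t_31 = 69·30 = 33
t_32 = 69·33 = 46
(t_32) = (46) = (t_0), so the sequence has period 32.
275 ≡ 19 (mod 32), hence t_275 = t_19 = 22.

22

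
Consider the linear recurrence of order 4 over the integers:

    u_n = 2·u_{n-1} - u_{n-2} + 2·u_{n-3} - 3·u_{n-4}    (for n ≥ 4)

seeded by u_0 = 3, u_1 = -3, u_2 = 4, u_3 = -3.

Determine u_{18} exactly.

u_4 = 2·-3 + -1·4 + 2·-3 + -3·3 = -25
u_5 = 2·-25 + -1·-3 + 2·4 + -3·-3 = -30
u_6 = 2·-30 + -1·-25 + 2·-3 + -3·4 = -53
u_7 = 2·-53 + -1·-30 + 2·-25 + -3·-3 = -117
u_8 = 2·-117 + -1·-53 + 2·-30 + -3·-25 = -166
u_9 = 2·-166 + -1·-117 + 2·-53 + -3·-30 = -231
u_10 = 2·-231 + -1·-166 + 2·-117 + -3·-53 = -371
u_11 = 2·-371 + -1·-231 + 2·-166 + -3·-117 = -492
u_12 = 2·-492 + -1·-371 + 2·-231 + -3·-166 = -577
u_13 = 2·-577 + -1·-492 + 2·-371 + -3·-231 = -711
u_14 = 2·-711 + -1·-577 + 2·-492 + -3·-371 = -716
u_15 = 2·-716 + -1·-711 + 2·-577 + -3·-492 = -399
u_16 = 2·-399 + -1·-716 + 2·-711 + -3·-577 = 227
u_17 = 2·227 + -1·-399 + 2·-716 + -3·-711 = 1554
u_18 = 2·1554 + -1·227 + 2·-399 + -3·-716 = 4231

4231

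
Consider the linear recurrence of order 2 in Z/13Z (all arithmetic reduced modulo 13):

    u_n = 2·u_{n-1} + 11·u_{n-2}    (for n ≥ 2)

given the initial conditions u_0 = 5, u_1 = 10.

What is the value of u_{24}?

5

u_2 = 2·10 + 11·5 = 10
u_3 = 2·10 + 11·10 = 0
u_4 = 2·0 + 11·10 = 6
u_5 = 2·6 + 11·0 = 12
u_6 = 2·12 + 11·6 = 12
u_7 = 2·12 + 11·12 = 0
u_8 = 2·0 + 11·12 = 2
u_9 = 2·2 + 11·0 = 4
u_10 = 2·4 + 11·2 = 4
u_11 = 2·4 + 11·4 = 0
u_12 = 2·0 + 11·4 = 5
u_13 = 2·5 + 11·0 = 10
u_14 = 2·10 + 11·5 = 10
u_15 = 2·10 + 11·10 = 0
u_16 = 2·0 + 11·10 = 6
u_17 = 2·6 + 11·0 = 12
u_18 = 2·12 + 11·6 = 12
u_19 = 2·12 + 11·12 = 0
u_20 = 2·0 + 11·12 = 2
u_21 = 2·2 + 11·0 = 4
u_22 = 2·4 + 11·2 = 4
u_23 = 2·4 + 11·4 = 0
u_24 = 2·0 + 11·4 = 5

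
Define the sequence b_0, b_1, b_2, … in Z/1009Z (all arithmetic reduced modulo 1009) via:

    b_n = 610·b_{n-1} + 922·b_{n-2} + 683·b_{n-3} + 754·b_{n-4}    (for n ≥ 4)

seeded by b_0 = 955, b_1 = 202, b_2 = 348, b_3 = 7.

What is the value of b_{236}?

b_4 = 610·7 + 922·348 + 683·202 + 754·955 = 614
b_5 = 610·614 + 922·7 + 683·348 + 754·202 = 110
b_6 = 610·110 + 922·614 + 683·7 + 754·348 = 353
b_7 = 610·353 + 922·110 + 683·614 + 754·7 = 784
b_8 = 610·784 + 922·353 + 683·110 + 754·614 = 831
b_9 = 610·831 + 922·784 + 683·353 + 754·110 = 946
Continuing the recurrence:
  b_10 = 751;  b_11 = 837;  b_12 = 607;  b_13 = 78;  b_14 = 598;  b_15 = 154
  b_16 = 943;  b_17 = 907;  b_18 = 141;  b_19 = 446;  b_20 = 112;  b_21 = 481
  b_22 = 406;  b_23 = 76;  b_24 = 229;  b_25 = 156;  b_26 = 408;  b_27 = 14
  b_28 = 8;  b_29 = 386;  b_30 = 35;  b_31 = 761;  b_32 = 319;  b_33 = 381
  b_34 = 114;  b_35 = 684;  b_36 = 980;  b_37 = 373;  b_38 = 197;  b_39 = 446
  b_40 = 467;  b_41 = 966;  b_42 = 859;  b_43 = 428;  b_44 = 560;  b_45 = 989
  b_46 = 251;  b_47 = 374;  b_48 = 402;  b_49 = 750;  b_50 = 491;  b_51 = 775
  b_52 = 285;  b_53 = 296;  b_54 = 899;  b_55 = 33;  b_56 = 780;  b_57 = 448
  b_58 = 732;  b_59 = 562;  b_60 = 782;  b_61 = 588;  b_62 = 485;  b_63 = 829
  b_64 = 758;  b_65 = 478;  b_66 = 208;  b_67 = 121;  b_68 = 215;  b_69 = 546
  b_70 = 898;  b_71 = 778;  b_72 = 175;  b_73 = 596;  b_74 = 923;  b_75 = 461
  b_76 = 330;  b_77 = 925;  b_78 = 557;  b_79 = 863;  b_80 = 452;  b_81 = 117
  b_82 = 165;  b_83 = 529;  b_84 = 556;  b_85 = 649;  b_86 = 810;  b_87 = 406
  b_88 = 411;  b_89 = 750;  b_90 = 99;  b_91 = 793;  b_92 = 696;  b_93 = 875
  b_94 = 752;  b_95 = 907;  b_96 = 900;  b_97 = 805;  b_98 = 983;  b_99 = 874
  b_100 = 85;  b_101 = 993;  b_102 = 188;  b_103 = 698;  b_104 = 464;  b_105 = 639
  b_106 = 277;  b_107 = 49;  b_108 = 19;  b_109 = 276;  b_110 = 387;  b_111 = 650
  b_112 = 625;  b_113 = 15;  b_114 = 367;  b_115 = 379;  b_116 = 690;  b_117 = 102
  b_118 = 977;  b_119 = 144;  b_120 = 484;  b_121 = 758;  b_122 = 86;  b_123 = 873
  b_124 = 143;  b_125 = 834;  b_126 = 79;  b_127 = 18;  b_128 = 476;  b_129 = 929
  b_130 = 819;  b_131 = 697;  b_132 = 313;  b_133 = 741;  b_134 = 820;  b_135 = 574
  b_136 = 806;  b_137 = 582;  b_138 = 673;  b_139 = 211;  b_140 = 804;  b_141 = 348
  b_142 = 813;  b_143 = 413;  b_144 = 964;  b_145 = 567;  b_146 = 769;  b_147 = 182
  b_148 = 911;  b_149 = 310;  b_150 = 721;  b_151 = 832;  b_152 = 438;  b_153 = 771
  b_154 = 324;  b_155 = 622;  b_156 = 304;  b_157 = 627;  b_158 = 0;  b_159 = 527
  b_160 = 197;  b_161 = 201;  b_162 = 263;  b_163 = 840;  b_164 = 428;  b_165 = 557
  b_166 = 980;  b_167 = 876;  b_168 = 974;  b_169 = 918;  b_170 = 306;  b_171 = 769
  b_172 = 775;  b_173 = 362;  b_174 = 237;  b_175 = 328;  b_176 = 39;  b_177 = 239
  b_178 = 259;  b_179 = 483;  b_180 = 600;  b_181 = 7;  b_182 = 997;  b_183 = 222
  b_184 = 353;  b_185 = 379;  b_186 = 1006;  b_187 = 354;  b_188 = 614;  b_189 = 870
  b_190 = 412;  b_191 = 222;  b_192 = 428;  b_193 = 630;  b_194 = 120;  b_195 = 845
  b_196 = 798;  b_197 = 596;  b_198 = 172;  b_199 = 216;  b_200 = 521;  b_201 = 156
  b_202 = 133;  b_203 = 36;  b_204 = 226;  b_205 = 131;  b_206 = 471;  b_207 = 338
  b_208 = 291;  b_209 = 504;  b_210 = 371;  b_211 = 397;  b_212 = 645;  b_213 = 473
  b_214 = 316;  b_215 = 535;  b_216 = 365;  b_217 = 906;  b_218 = 548;  b_219 = 43
  b_220 = 786;  b_221 = 456;  b_222 = 525;  b_223 = 260;  b_224 = 954;  b_225 = 469
  b_226 = 601;  b_227 = 971;  b_228 = 581;  b_229 = 826;  b_230 = 665;  b_231 = 704
  b_232 = 568;  b_233 = 81;  b_234 = 479
b_235 = 610·479 + 922·81 + 683·568 + 754·704 = 166
b_236 = 610·166 + 922·479 + 683·81 + 754·568 = 340

340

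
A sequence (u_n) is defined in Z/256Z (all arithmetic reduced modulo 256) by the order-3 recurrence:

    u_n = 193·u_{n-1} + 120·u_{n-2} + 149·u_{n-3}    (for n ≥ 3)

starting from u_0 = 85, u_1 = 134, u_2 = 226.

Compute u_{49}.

u_3 = 193·226 + 120·134 + 149·85 = 171
u_4 = 193·171 + 120·226 + 149·134 = 217
u_5 = 193·217 + 120·171 + 149·226 = 75
u_6 = 193·75 + 120·217 + 149·171 = 202
u_7 = 193·202 + 120·75 + 149·217 = 191
u_8 = 193·191 + 120·202 + 149·75 = 86
u_9 = 193·86 + 120·191 + 149·202 = 240
u_10 = 193·240 + 120·86 + 149·191 = 107
u_11 = 193·107 + 120·240 + 149·86 = 57
u_12 = 193·57 + 120·107 + 149·240 = 209
u_13 = 193·209 + 120·57 + 149·107 = 144
u_14 = 193·144 + 120·209 + 149·57 = 181
u_15 = 193·181 + 120·144 + 149·209 = 154
u_16 = 193·154 + 120·181 + 149·144 = 194
u_17 = 193·194 + 120·154 + 149·181 = 203
u_18 = 193·203 + 120·194 + 149·154 = 157
u_19 = 193·157 + 120·203 + 149·194 = 111
u_20 = 193·111 + 120·157 + 149·203 = 110
u_21 = 193·110 + 120·111 + 149·157 = 87
u_22 = 193·87 + 120·110 + 149·111 = 194
u_23 = 193·194 + 120·87 + 149·110 = 16
u_24 = 193·16 + 120·194 + 149·87 = 163
u_25 = 193·163 + 120·16 + 149·194 = 77
u_26 = 193·77 + 120·163 + 149·16 = 197
u_27 = 193·197 + 120·77 + 149·163 = 124
u_28 = 193·124 + 120·197 + 149·77 = 165
u_29 = 193·165 + 120·124 + 149·197 = 46
u_30 = 193·46 + 120·165 + 149·124 = 50
u_31 = 193·50 + 120·46 + 149·165 = 75
u_32 = 193·75 + 120·50 + 149·46 = 193
u_33 = 193·193 + 120·75 + 149·50 = 195
u_34 = 193·195 + 120·193 + 149·75 = 34
u_35 = 193·34 + 120·195 + 149·193 = 95
u_36 = 193·95 + 120·34 + 149·195 = 14
u_37 = 193·14 + 120·95 + 149·34 = 224
u_38 = 193·224 + 120·14 + 149·95 = 187
u_39 = 193·187 + 120·224 + 149·14 = 33
u_40 = 193·33 + 120·187 + 149·224 = 233
u_41 = 193·233 + 120·33 + 149·187 = 248
u_42 = 193·248 + 120·233 + 149·33 = 101
u_43 = 193·101 + 120·248 + 149·233 = 2
u_44 = 193·2 + 120·101 + 149·248 = 50
u_45 = 193·50 + 120·2 + 149·101 = 107
u_46 = 193·107 + 120·50 + 149·2 = 69
u_47 = 193·69 + 120·107 + 149·50 = 71
u_48 = 193·71 + 120·69 + 149·107 = 38
u_49 = 193·38 + 120·71 + 149·69 = 23

23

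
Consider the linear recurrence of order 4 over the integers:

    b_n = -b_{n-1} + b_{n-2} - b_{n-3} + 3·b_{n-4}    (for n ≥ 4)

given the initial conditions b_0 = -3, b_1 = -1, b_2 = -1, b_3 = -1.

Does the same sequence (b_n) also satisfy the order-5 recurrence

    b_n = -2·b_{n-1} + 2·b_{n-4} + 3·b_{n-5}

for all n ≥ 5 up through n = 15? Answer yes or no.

Terms b_0..b_15: -3, -1, -1, -1, -8, 5, -15, 25, -69, 124, -263, 531, -1125, 2291, -4736, 9745
n=5: candidate gives 5, actual b_5 = 5 ✓
n=6: candidate gives -15, actual b_6 = -15 ✓
n=7: candidate gives 25, actual b_7 = 25 ✓
n=8: candidate gives -69, actual b_8 = -69 ✓
n=9: candidate gives 124, actual b_9 = 124 ✓
n=10: candidate gives -263, actual b_10 = -263 ✓
n=11: candidate gives 531, actual b_11 = 531 ✓
n=12: candidate gives -1125, actual b_12 = -1125 ✓
n=13: candidate gives 2291, actual b_13 = 2291 ✓
n=14: candidate gives -4736, actual b_14 = -4736 ✓
n=15: candidate gives 9745, actual b_15 = 9745 ✓

yes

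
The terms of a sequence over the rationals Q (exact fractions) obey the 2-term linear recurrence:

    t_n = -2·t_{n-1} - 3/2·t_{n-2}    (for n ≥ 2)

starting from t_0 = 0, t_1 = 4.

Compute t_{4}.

-8

t_2 = -2·4 + -3/2·0 = -8
t_3 = -2·-8 + -3/2·4 = 10
t_4 = -2·10 + -3/2·-8 = -8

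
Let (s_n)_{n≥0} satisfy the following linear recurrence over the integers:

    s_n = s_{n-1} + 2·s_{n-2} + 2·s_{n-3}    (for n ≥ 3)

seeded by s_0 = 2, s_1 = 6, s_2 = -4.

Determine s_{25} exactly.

477662696

s_3 = 1·-4 + 2·6 + 2·2 = 12
s_4 = 1·12 + 2·-4 + 2·6 = 16
s_5 = 1·16 + 2·12 + 2·-4 = 32
s_6 = 1·32 + 2·16 + 2·12 = 88
s_7 = 1·88 + 2·32 + 2·16 = 184
s_8 = 1·184 + 2·88 + 2·32 = 424
s_9 = 1·424 + 2·184 + 2·88 = 968
s_10 = 1·968 + 2·424 + 2·184 = 2184
s_11 = 1·2184 + 2·968 + 2·424 = 4968
s_12 = 1·4968 + 2·2184 + 2·968 = 11272
s_13 = 1·11272 + 2·4968 + 2·2184 = 25576
s_14 = 1·25576 + 2·11272 + 2·4968 = 58056
s_15 = 1·58056 + 2·25576 + 2·11272 = 131752
s_16 = 1·131752 + 2·58056 + 2·25576 = 299016
s_17 = 1·299016 + 2·131752 + 2·58056 = 678632
s_18 = 1·678632 + 2·299016 + 2·131752 = 1540168
s_19 = 1·1540168 + 2·678632 + 2·299016 = 3495464
s_20 = 1·3495464 + 2·1540168 + 2·678632 = 7933064
s_21 = 1·7933064 + 2·3495464 + 2·1540168 = 18004328
s_22 = 1·18004328 + 2·7933064 + 2·3495464 = 40861384
s_23 = 1·40861384 + 2·18004328 + 2·7933064 = 92736168
s_24 = 1·92736168 + 2·40861384 + 2·18004328 = 210467592
s_25 = 1·210467592 + 2·92736168 + 2·40861384 = 477662696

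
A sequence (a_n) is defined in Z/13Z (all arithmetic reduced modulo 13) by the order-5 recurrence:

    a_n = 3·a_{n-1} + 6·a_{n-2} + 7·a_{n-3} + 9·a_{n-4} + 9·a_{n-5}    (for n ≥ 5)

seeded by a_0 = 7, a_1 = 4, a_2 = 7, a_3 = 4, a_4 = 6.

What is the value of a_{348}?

a_5 = 3·6 + 6·4 + 7·7 + 9·4 + 9·7 = 8
a_6 = 3·8 + 6·6 + 7·4 + 9·7 + 9·4 = 5
a_7 = 3·5 + 6·8 + 7·6 + 9·4 + 9·7 = 9
a_8 = 3·9 + 6·5 + 7·8 + 9·6 + 9·4 = 8
a_9 = 3·8 + 6·9 + 7·5 + 9·8 + 9·6 = 5
a_10 = 3·5 + 6·8 + 7·9 + 9·5 + 9·8 = 9
Continuing the recurrence:
  a_11 = 5;  a_12 = 10;  a_13 = 6;  a_14 = 5;  a_15 = 0;  a_16 = 12
  a_17 = 7;  a_18 = 10;  a_19 = 6;  a_20 = 1;  a_21 = 7;  a_22 = 1
  a_23 = 1;  a_24 = 4;  a_25 = 6;  a_26 = 4;  a_27 = 3;  a_28 = 3
  a_29 = 2;  a_30 = 5;  a_31 = 7;  a_32 = 2;  a_33 = 11;  a_34 = 1
  a_35 = 9;  a_36 = 9;  a_37 = 10;  a_38 = 8;  a_39 = 3;  a_40 = 3
  a_41 = 7;  a_42 = 1;  a_43 = 9;  a_44 = 6;  a_45 = 0;  a_46 = 2
  a_47 = 8;  a_48 = 2;  a_49 = 5;  a_50 = 10;  a_51 = 8;  a_52 = 1
  a_53 = 2;  a_54 = 8;  a_55 = 10;  a_56 = 4;  a_57 = 12;  a_58 = 12
  a_59 = 12;  a_60 = 6;  a_61 = 6;  a_62 = 3;  a_63 = 4;  a_64 = 0
  a_65 = 10;  a_66 = 9;  a_67 = 7;  a_68 = 12;  a_69 = 10;  a_70 = 10
  a_71 = 6;  a_72 = 7;  a_73 = 0;  a_74 = 4;  a_75 = 10;  a_76 = 2
  a_77 = 1;  a_78 = 4;  a_79 = 2;  a_80 = 2;  a_81 = 8;  a_82 = 4
  a_83 = 11;  a_84 = 6;  a_85 = 7;  a_86 = 8;  a_87 = 9;  a_88 = 4
  a_89 = 5;  a_90 = 3;  a_91 = 12;  a_92 = 11;  a_93 = 12;  a_94 = 11
  a_95 = 5;  a_96 = 8;  a_97 = 0;  a_98 = 4;  a_99 = 4;  a_100 = 10
  a_101 = 11;  a_102 = 1;  a_103 = 3;  a_104 = 10;  a_105 = 10;  a_106 = 11
  a_107 = 4;  a_108 = 5;  a_109 = 10;  a_110 = 4;  a_111 = 8;  a_112 = 4
  a_113 = 2;  a_114 = 4;  a_115 = 4;  a_116 = 2;  a_117 = 8;  a_118 = 1
  a_119 = 7;  a_120 = 7;  a_121 = 4;  a_122 = 2;  a_123 = 8;  a_124 = 8
  a_125 = 3;  a_126 = 11;  a_127 = 2;  a_128 = 3;  a_129 = 2;  a_130 = 8
  a_131 = 5;  a_132 = 5;  a_133 = 3;  a_134 = 8;  a_135 = 12;  a_136 = 0
  a_137 = 5;  a_138 = 3;  a_139 = 11;  a_140 = 12;  a_141 = 12;  a_142 = 10
  a_143 = 0;  a_144 = 0;  a_145 = 0;  a_146 = 3;  a_147 = 8;  a_148 = 3
  a_149 = 0;  a_150 = 10;  a_151 = 7;  a_152 = 11;  a_153 = 3;  a_154 = 6
  a_155 = 6;  a_156 = 3;  a_157 = 5;  a_158 = 0;  a_159 = 3;  a_160 = 8
  a_161 = 10;  a_162 = 1;  a_163 = 3;  a_164 = 2;  a_165 = 11;  a_166 = 9
  a_167 = 0;  a_168 = 7;  a_169 = 6;  a_170 = 6;  a_171 = 2;  a_172 = 4
  a_173 = 1;  a_174 = 6;  a_175 = 7;  a_176 = 1;  a_177 = 2;  a_178 = 7
  a_179 = 1;  a_180 = 1;  a_181 = 7;  a_182 = 11;  a_183 = 11;  a_184 = 10
  a_185 = 11;  a_186 = 7;  a_187 = 4;  a_188 = 8;  a_189 = 0;  a_190 = 4
  a_191 = 11;  a_192 = 9;  a_193 = 11;  a_194 = 5;  a_195 = 6;  a_196 = 6
  a_197 = 9;  a_198 = 2;  a_199 = 6;  a_200 = 6;  a_201 = 8;  a_202 = 6
  a_203 = 11;  a_204 = 12;  a_205 = 10;  a_206 = 6;  a_207 = 3;  a_208 = 10
  a_209 = 2;  a_210 = 10;  a_211 = 11;  a_212 = 3;  a_213 = 6;  a_214 = 0
  a_215 = 12;  a_216 = 9;  a_217 = 11;  a_218 = 4;  a_219 = 2;  a_220 = 10
  a_221 = 3;  a_222 = 10;  a_223 = 3;  a_224 = 3;  a_225 = 6;  a_226 = 5
  a_227 = 7;  a_228 = 4;  a_229 = 1;  a_230 = 6;  a_231 = 4;  a_232 = 11
  a_233 = 1;  a_234 = 4;  a_235 = 3;  a_236 = 6;  a_237 = 3;  a_238 = 7
  a_239 = 1;  a_240 = 4;  a_241 = 5;  a_242 = 6;  a_243 = 5;  a_244 = 1
  a_245 = 0;  a_246 = 10;  a_247 = 6;  a_248 = 2;  a_249 = 4;  a_250 = 0
  a_251 = 0;  a_252 = 9;  a_253 = 3;  a_254 = 8;  a_255 = 1;  a_256 = 10
  a_257 = 5;  a_258 = 12;  a_259 = 9;  a_260 = 12;  a_261 = 10;  a_262 = 6
  a_263 = 0;  a_264 = 9;  a_265 = 7;  a_266 = 11;  a_267 = 10;  a_268 = 5
  a_269 = 10;  a_270 = 6;  a_271 = 3;  a_272 = 3;  a_273 = 9;  a_274 = 2
  a_275 = 6;  a_276 = 4;  a_277 = 1;  a_278 = 12;  a_279 = 12;  a_280 = 10
  a_281 = 10;  a_282 = 5;  a_283 = 10;  a_284 = 3;  a_285 = 11;  a_286 = 9
  a_287 = 2;  a_288 = 7;  a_289 = 1;  a_290 = 5;  a_291 = 0;  a_292 = 1
  a_293 = 6;  a_294 = 0;  a_295 = 10;  a_296 = 3;  a_297 = 2;  a_298 = 5
  a_299 = 8;  a_300 = 3;  a_301 = 7;  a_302 = 2;  a_303 = 4;  a_304 = 3
  a_305 = 7;  a_306 = 5;  a_307 = 2;  a_308 = 5;  a_309 = 9;  a_310 = 10
  a_311 = 0;  a_312 = 4;  a_313 = 0;  a_314 = 0;  a_315 = 1;  a_316 = 0
  a_317 = 3;  a_318 = 3;  a_319 = 10;  a_320 = 0;  a_321 = 4;  a_322 = 6
  a_323 = 3;  a_324 = 7;  a_325 = 0;  a_326 = 10;  a_327 = 4;  a_328 = 6
  a_329 = 6;  a_330 = 3;  a_331 = 5;  a_332 = 9;  a_333 = 4;  a_334 = 0
  a_335 = 3;  a_336 = 7;  a_337 = 0;  a_338 = 8;  a_339 = 9;  a_340 = 9
  a_341 = 5;  a_342 = 9;  a_343 = 0;  a_344 = 4;  a_345 = 6;  a_346 = 12
a_347 = 3·12 + 6·6 + 7·4 + 9·0 + 9·9 = 12
a_348 = 3·12 + 6·12 + 7·6 + 9·4 + 9·0 = 4

4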